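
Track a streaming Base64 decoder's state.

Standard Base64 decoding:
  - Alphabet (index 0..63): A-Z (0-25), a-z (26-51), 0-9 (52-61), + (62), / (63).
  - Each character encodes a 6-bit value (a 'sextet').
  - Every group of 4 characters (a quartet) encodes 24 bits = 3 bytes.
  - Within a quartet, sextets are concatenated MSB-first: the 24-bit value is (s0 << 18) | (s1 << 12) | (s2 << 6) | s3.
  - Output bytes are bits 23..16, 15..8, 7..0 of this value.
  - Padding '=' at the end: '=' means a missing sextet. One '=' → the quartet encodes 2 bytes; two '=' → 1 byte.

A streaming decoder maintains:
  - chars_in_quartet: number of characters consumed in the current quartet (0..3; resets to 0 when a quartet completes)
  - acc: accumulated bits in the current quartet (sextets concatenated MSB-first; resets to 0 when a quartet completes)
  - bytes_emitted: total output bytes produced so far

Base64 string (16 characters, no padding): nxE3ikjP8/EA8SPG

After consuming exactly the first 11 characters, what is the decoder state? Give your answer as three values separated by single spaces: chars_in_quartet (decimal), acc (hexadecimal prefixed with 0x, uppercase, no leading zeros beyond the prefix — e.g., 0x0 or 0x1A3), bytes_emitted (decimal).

Answer: 3 0x3CFC4 6

Derivation:
After char 0 ('n'=39): chars_in_quartet=1 acc=0x27 bytes_emitted=0
After char 1 ('x'=49): chars_in_quartet=2 acc=0x9F1 bytes_emitted=0
After char 2 ('E'=4): chars_in_quartet=3 acc=0x27C44 bytes_emitted=0
After char 3 ('3'=55): chars_in_quartet=4 acc=0x9F1137 -> emit 9F 11 37, reset; bytes_emitted=3
After char 4 ('i'=34): chars_in_quartet=1 acc=0x22 bytes_emitted=3
After char 5 ('k'=36): chars_in_quartet=2 acc=0x8A4 bytes_emitted=3
After char 6 ('j'=35): chars_in_quartet=3 acc=0x22923 bytes_emitted=3
After char 7 ('P'=15): chars_in_quartet=4 acc=0x8A48CF -> emit 8A 48 CF, reset; bytes_emitted=6
After char 8 ('8'=60): chars_in_quartet=1 acc=0x3C bytes_emitted=6
After char 9 ('/'=63): chars_in_quartet=2 acc=0xF3F bytes_emitted=6
After char 10 ('E'=4): chars_in_quartet=3 acc=0x3CFC4 bytes_emitted=6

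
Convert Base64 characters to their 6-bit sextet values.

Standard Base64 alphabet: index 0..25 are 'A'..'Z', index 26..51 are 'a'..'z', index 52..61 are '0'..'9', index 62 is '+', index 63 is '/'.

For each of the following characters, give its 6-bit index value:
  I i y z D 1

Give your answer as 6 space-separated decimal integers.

'I': A..Z range, ord('I') − ord('A') = 8
'i': a..z range, 26 + ord('i') − ord('a') = 34
'y': a..z range, 26 + ord('y') − ord('a') = 50
'z': a..z range, 26 + ord('z') − ord('a') = 51
'D': A..Z range, ord('D') − ord('A') = 3
'1': 0..9 range, 52 + ord('1') − ord('0') = 53

Answer: 8 34 50 51 3 53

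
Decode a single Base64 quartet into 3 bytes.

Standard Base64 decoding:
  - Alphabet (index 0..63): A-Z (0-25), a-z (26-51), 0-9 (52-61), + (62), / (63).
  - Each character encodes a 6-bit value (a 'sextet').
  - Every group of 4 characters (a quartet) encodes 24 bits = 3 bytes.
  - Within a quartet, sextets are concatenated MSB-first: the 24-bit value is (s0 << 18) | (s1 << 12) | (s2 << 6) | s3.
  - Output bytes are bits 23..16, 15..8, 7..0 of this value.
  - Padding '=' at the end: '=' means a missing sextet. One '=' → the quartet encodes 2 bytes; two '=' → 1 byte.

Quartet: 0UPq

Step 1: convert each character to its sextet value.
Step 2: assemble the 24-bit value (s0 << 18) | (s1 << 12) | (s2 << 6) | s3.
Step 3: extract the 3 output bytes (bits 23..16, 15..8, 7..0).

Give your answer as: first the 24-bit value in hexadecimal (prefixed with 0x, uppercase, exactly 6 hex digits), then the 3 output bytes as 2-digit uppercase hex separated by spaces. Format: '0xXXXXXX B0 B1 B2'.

Sextets: 0=52, U=20, P=15, q=42
24-bit: (52<<18) | (20<<12) | (15<<6) | 42
      = 0xD00000 | 0x014000 | 0x0003C0 | 0x00002A
      = 0xD143EA
Bytes: (v>>16)&0xFF=D1, (v>>8)&0xFF=43, v&0xFF=EA

Answer: 0xD143EA D1 43 EA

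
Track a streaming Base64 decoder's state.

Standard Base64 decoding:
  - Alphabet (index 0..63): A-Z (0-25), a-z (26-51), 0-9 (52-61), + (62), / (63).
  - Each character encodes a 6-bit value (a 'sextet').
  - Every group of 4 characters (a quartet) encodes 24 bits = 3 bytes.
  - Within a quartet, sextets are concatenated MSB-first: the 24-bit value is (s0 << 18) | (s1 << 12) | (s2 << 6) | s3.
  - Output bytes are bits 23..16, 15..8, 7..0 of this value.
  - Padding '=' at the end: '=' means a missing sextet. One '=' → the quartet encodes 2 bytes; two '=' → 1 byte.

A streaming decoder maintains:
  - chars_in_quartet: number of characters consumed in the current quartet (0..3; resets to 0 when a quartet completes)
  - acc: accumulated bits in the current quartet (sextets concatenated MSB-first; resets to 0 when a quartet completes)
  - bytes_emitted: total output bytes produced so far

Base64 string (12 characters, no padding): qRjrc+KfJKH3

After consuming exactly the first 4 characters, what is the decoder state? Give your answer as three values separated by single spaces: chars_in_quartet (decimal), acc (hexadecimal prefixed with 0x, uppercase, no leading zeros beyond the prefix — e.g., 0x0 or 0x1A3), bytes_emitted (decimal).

Answer: 0 0x0 3

Derivation:
After char 0 ('q'=42): chars_in_quartet=1 acc=0x2A bytes_emitted=0
After char 1 ('R'=17): chars_in_quartet=2 acc=0xA91 bytes_emitted=0
After char 2 ('j'=35): chars_in_quartet=3 acc=0x2A463 bytes_emitted=0
After char 3 ('r'=43): chars_in_quartet=4 acc=0xA918EB -> emit A9 18 EB, reset; bytes_emitted=3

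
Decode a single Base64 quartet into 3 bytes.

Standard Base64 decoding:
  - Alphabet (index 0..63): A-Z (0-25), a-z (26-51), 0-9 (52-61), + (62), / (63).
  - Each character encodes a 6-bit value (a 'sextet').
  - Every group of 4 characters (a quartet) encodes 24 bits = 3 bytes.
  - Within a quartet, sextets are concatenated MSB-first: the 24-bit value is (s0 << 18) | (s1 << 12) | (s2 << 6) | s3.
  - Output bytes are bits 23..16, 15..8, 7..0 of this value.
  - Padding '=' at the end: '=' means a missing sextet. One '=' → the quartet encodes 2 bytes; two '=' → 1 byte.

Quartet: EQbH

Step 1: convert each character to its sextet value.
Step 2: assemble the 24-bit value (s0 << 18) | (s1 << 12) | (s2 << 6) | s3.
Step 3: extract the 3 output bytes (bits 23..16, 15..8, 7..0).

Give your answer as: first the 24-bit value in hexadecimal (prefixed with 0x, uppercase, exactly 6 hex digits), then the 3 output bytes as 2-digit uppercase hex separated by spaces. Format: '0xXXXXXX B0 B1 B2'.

Sextets: E=4, Q=16, b=27, H=7
24-bit: (4<<18) | (16<<12) | (27<<6) | 7
      = 0x100000 | 0x010000 | 0x0006C0 | 0x000007
      = 0x1106C7
Bytes: (v>>16)&0xFF=11, (v>>8)&0xFF=06, v&0xFF=C7

Answer: 0x1106C7 11 06 C7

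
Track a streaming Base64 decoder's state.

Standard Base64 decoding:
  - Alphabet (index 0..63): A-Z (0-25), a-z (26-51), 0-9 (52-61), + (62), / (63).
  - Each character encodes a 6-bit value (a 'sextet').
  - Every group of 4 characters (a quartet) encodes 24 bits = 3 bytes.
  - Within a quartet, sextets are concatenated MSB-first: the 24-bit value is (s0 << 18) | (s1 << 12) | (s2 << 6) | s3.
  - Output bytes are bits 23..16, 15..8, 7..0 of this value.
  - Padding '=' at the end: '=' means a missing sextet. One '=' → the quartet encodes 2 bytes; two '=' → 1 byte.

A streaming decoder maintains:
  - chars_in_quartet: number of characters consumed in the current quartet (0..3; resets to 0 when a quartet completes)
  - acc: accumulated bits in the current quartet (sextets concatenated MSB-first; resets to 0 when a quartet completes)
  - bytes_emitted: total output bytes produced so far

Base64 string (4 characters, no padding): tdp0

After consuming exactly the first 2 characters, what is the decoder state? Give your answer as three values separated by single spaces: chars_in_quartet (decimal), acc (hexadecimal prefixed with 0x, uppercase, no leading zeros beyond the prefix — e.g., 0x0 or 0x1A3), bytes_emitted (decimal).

After char 0 ('t'=45): chars_in_quartet=1 acc=0x2D bytes_emitted=0
After char 1 ('d'=29): chars_in_quartet=2 acc=0xB5D bytes_emitted=0

Answer: 2 0xB5D 0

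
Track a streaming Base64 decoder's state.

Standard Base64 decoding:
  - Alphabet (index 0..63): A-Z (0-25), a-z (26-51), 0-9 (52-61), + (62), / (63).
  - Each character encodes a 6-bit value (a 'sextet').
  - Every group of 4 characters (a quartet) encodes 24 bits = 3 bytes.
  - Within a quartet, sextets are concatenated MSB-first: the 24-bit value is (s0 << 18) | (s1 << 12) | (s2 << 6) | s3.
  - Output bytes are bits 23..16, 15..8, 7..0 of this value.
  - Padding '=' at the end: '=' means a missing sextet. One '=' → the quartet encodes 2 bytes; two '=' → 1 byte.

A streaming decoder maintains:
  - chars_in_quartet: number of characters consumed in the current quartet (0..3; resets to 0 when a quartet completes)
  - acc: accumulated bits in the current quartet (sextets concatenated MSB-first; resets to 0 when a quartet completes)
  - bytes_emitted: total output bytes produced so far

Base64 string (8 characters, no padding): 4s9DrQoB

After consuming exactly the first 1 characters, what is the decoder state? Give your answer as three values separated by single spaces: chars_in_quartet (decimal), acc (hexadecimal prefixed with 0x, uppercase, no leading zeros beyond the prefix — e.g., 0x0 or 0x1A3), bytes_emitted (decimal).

Answer: 1 0x38 0

Derivation:
After char 0 ('4'=56): chars_in_quartet=1 acc=0x38 bytes_emitted=0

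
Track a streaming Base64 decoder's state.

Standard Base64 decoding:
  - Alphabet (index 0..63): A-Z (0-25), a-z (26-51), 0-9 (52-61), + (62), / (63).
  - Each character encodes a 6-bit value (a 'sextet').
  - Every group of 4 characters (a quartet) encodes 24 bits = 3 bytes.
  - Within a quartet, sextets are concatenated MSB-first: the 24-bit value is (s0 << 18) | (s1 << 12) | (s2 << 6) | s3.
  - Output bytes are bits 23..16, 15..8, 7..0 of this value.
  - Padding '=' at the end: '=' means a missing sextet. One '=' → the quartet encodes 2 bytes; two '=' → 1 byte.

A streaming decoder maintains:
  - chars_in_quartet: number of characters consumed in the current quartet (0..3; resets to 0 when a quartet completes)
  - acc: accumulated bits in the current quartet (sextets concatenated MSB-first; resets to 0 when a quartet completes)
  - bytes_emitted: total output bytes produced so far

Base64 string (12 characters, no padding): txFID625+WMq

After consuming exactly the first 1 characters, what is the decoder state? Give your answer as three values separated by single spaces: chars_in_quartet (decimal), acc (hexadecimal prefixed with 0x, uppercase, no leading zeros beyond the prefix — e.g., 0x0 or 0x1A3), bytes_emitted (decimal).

After char 0 ('t'=45): chars_in_quartet=1 acc=0x2D bytes_emitted=0

Answer: 1 0x2D 0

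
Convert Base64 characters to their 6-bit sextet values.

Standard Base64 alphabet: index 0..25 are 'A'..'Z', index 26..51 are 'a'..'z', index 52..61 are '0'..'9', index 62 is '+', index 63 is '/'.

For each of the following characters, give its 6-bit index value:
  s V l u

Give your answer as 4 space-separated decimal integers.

's': a..z range, 26 + ord('s') − ord('a') = 44
'V': A..Z range, ord('V') − ord('A') = 21
'l': a..z range, 26 + ord('l') − ord('a') = 37
'u': a..z range, 26 + ord('u') − ord('a') = 46

Answer: 44 21 37 46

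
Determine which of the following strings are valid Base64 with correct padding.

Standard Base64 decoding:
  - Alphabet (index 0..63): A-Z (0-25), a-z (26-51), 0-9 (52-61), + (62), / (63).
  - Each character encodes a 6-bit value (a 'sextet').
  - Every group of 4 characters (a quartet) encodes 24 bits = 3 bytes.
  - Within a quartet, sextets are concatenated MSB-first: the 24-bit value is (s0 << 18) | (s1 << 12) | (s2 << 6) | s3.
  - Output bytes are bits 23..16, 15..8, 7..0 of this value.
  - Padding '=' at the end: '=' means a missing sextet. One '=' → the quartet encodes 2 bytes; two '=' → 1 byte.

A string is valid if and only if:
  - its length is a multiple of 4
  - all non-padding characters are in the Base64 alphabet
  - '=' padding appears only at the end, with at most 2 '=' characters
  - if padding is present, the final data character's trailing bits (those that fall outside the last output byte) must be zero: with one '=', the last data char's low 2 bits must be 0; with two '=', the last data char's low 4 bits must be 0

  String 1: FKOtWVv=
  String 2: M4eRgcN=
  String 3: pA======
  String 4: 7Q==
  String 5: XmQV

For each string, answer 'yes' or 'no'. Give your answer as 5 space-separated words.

Answer: no no no yes yes

Derivation:
String 1: 'FKOtWVv=' → invalid (bad trailing bits)
String 2: 'M4eRgcN=' → invalid (bad trailing bits)
String 3: 'pA======' → invalid (6 pad chars (max 2))
String 4: '7Q==' → valid
String 5: 'XmQV' → valid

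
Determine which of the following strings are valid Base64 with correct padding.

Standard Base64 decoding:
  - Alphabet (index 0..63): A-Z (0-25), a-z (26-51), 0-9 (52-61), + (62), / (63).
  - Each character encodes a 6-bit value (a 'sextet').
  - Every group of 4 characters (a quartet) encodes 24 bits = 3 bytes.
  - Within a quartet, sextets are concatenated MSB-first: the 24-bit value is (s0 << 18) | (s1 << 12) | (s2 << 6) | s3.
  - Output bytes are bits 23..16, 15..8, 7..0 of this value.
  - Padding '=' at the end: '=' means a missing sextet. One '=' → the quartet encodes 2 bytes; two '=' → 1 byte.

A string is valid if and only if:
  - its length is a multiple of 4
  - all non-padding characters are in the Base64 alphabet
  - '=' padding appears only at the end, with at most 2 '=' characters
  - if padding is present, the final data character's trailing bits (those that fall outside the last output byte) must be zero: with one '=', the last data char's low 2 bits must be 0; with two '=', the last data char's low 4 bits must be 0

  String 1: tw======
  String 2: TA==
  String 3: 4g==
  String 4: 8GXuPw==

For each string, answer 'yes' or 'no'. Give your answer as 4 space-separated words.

String 1: 'tw======' → invalid (6 pad chars (max 2))
String 2: 'TA==' → valid
String 3: '4g==' → valid
String 4: '8GXuPw==' → valid

Answer: no yes yes yes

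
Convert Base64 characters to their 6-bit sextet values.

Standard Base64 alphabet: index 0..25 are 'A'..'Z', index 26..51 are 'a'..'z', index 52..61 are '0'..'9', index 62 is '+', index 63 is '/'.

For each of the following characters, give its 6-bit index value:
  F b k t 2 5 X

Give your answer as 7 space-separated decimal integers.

Answer: 5 27 36 45 54 57 23

Derivation:
'F': A..Z range, ord('F') − ord('A') = 5
'b': a..z range, 26 + ord('b') − ord('a') = 27
'k': a..z range, 26 + ord('k') − ord('a') = 36
't': a..z range, 26 + ord('t') − ord('a') = 45
'2': 0..9 range, 52 + ord('2') − ord('0') = 54
'5': 0..9 range, 52 + ord('5') − ord('0') = 57
'X': A..Z range, ord('X') − ord('A') = 23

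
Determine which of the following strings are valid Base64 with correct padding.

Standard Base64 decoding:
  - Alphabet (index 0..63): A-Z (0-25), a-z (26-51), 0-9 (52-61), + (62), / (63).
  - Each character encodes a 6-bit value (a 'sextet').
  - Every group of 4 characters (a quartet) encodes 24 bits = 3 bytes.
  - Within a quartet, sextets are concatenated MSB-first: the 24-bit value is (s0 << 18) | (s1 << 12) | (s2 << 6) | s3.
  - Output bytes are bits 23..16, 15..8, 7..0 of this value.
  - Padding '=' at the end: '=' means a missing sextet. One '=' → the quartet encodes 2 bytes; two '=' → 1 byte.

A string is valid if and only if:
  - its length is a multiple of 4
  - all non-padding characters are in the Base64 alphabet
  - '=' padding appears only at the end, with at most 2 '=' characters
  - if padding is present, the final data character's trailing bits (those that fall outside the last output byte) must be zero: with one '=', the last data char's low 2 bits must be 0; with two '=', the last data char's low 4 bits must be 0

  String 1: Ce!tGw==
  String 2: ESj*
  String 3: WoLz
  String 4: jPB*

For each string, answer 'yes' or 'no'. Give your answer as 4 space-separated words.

Answer: no no yes no

Derivation:
String 1: 'Ce!tGw==' → invalid (bad char(s): ['!'])
String 2: 'ESj*' → invalid (bad char(s): ['*'])
String 3: 'WoLz' → valid
String 4: 'jPB*' → invalid (bad char(s): ['*'])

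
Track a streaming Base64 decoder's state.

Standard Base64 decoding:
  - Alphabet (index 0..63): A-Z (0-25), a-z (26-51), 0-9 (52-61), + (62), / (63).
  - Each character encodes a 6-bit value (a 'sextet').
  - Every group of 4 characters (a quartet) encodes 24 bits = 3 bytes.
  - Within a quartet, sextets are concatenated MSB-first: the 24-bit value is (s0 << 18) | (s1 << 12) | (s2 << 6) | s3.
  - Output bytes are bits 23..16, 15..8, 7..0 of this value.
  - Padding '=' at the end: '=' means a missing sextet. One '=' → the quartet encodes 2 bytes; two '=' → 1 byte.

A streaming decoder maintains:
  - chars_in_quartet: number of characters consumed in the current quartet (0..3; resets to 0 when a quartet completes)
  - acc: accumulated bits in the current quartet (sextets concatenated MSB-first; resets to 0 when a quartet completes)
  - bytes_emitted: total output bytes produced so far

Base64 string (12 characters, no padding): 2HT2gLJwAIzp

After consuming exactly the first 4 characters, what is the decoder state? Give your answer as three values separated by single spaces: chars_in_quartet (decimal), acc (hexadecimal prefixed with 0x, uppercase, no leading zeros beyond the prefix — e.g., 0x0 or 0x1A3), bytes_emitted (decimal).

Answer: 0 0x0 3

Derivation:
After char 0 ('2'=54): chars_in_quartet=1 acc=0x36 bytes_emitted=0
After char 1 ('H'=7): chars_in_quartet=2 acc=0xD87 bytes_emitted=0
After char 2 ('T'=19): chars_in_quartet=3 acc=0x361D3 bytes_emitted=0
After char 3 ('2'=54): chars_in_quartet=4 acc=0xD874F6 -> emit D8 74 F6, reset; bytes_emitted=3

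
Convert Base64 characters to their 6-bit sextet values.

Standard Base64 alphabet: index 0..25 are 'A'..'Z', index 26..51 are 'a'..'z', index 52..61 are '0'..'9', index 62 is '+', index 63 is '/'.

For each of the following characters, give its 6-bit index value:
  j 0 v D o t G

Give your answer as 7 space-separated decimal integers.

Answer: 35 52 47 3 40 45 6

Derivation:
'j': a..z range, 26 + ord('j') − ord('a') = 35
'0': 0..9 range, 52 + ord('0') − ord('0') = 52
'v': a..z range, 26 + ord('v') − ord('a') = 47
'D': A..Z range, ord('D') − ord('A') = 3
'o': a..z range, 26 + ord('o') − ord('a') = 40
't': a..z range, 26 + ord('t') − ord('a') = 45
'G': A..Z range, ord('G') − ord('A') = 6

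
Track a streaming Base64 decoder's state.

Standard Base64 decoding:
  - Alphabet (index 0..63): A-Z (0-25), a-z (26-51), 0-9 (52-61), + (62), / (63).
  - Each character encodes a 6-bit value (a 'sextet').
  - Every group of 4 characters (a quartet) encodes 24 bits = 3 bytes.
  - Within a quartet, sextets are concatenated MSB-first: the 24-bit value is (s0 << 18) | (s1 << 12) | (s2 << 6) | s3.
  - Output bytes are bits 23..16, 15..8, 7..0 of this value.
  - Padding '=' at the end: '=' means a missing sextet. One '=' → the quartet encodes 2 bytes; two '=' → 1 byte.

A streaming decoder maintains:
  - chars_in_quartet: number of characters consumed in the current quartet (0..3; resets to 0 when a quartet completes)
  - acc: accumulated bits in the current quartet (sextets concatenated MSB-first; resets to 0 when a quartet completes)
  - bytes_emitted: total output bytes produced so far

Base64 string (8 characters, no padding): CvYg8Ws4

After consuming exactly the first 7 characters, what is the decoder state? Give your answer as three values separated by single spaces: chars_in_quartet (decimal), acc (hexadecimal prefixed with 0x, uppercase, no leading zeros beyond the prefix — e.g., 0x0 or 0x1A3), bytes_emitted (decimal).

Answer: 3 0x3C5AC 3

Derivation:
After char 0 ('C'=2): chars_in_quartet=1 acc=0x2 bytes_emitted=0
After char 1 ('v'=47): chars_in_quartet=2 acc=0xAF bytes_emitted=0
After char 2 ('Y'=24): chars_in_quartet=3 acc=0x2BD8 bytes_emitted=0
After char 3 ('g'=32): chars_in_quartet=4 acc=0xAF620 -> emit 0A F6 20, reset; bytes_emitted=3
After char 4 ('8'=60): chars_in_quartet=1 acc=0x3C bytes_emitted=3
After char 5 ('W'=22): chars_in_quartet=2 acc=0xF16 bytes_emitted=3
After char 6 ('s'=44): chars_in_quartet=3 acc=0x3C5AC bytes_emitted=3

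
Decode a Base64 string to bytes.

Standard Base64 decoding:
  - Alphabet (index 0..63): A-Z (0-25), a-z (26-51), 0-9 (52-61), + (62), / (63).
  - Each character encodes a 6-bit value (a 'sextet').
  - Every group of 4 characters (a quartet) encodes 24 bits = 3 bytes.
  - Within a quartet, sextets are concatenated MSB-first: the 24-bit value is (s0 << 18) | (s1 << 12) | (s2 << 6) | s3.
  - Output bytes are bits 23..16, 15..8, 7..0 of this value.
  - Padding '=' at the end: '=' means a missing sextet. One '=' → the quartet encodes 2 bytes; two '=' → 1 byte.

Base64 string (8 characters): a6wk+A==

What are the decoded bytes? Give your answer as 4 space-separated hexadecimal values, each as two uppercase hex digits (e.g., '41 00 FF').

After char 0 ('a'=26): chars_in_quartet=1 acc=0x1A bytes_emitted=0
After char 1 ('6'=58): chars_in_quartet=2 acc=0x6BA bytes_emitted=0
After char 2 ('w'=48): chars_in_quartet=3 acc=0x1AEB0 bytes_emitted=0
After char 3 ('k'=36): chars_in_quartet=4 acc=0x6BAC24 -> emit 6B AC 24, reset; bytes_emitted=3
After char 4 ('+'=62): chars_in_quartet=1 acc=0x3E bytes_emitted=3
After char 5 ('A'=0): chars_in_quartet=2 acc=0xF80 bytes_emitted=3
Padding '==': partial quartet acc=0xF80 -> emit F8; bytes_emitted=4

Answer: 6B AC 24 F8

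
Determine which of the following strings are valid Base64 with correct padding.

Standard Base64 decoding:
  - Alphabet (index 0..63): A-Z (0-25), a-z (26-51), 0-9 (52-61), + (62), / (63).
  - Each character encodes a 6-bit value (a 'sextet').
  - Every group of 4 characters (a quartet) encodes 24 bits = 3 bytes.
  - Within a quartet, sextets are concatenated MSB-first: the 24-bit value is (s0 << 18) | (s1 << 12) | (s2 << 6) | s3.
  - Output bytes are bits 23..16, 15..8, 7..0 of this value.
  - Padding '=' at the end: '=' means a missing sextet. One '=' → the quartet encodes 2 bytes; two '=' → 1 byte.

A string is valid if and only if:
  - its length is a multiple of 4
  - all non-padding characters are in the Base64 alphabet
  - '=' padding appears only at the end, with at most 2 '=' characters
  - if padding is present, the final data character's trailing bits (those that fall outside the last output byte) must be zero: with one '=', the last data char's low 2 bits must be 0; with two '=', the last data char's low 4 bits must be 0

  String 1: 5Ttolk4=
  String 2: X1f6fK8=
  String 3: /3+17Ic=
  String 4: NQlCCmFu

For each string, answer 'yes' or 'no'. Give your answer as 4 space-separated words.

String 1: '5Ttolk4=' → valid
String 2: 'X1f6fK8=' → valid
String 3: '/3+17Ic=' → valid
String 4: 'NQlCCmFu' → valid

Answer: yes yes yes yes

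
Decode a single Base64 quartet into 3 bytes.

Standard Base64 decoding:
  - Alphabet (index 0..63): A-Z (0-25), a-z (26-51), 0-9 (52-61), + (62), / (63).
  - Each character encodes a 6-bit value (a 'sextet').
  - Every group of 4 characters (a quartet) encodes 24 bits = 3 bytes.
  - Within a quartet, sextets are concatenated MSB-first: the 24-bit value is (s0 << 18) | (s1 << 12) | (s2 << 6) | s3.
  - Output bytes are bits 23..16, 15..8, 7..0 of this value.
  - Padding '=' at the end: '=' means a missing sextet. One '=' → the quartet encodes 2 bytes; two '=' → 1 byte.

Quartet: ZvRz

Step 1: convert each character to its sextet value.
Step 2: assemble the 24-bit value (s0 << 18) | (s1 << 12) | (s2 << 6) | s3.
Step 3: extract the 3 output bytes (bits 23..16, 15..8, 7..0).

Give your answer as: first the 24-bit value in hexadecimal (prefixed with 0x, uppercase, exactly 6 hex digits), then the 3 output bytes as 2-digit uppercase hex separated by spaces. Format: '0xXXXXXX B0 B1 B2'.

Sextets: Z=25, v=47, R=17, z=51
24-bit: (25<<18) | (47<<12) | (17<<6) | 51
      = 0x640000 | 0x02F000 | 0x000440 | 0x000033
      = 0x66F473
Bytes: (v>>16)&0xFF=66, (v>>8)&0xFF=F4, v&0xFF=73

Answer: 0x66F473 66 F4 73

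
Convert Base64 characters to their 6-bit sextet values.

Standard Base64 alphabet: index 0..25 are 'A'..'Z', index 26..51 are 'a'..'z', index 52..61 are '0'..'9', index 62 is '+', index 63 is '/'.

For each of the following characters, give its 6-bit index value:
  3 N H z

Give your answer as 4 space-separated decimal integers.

Answer: 55 13 7 51

Derivation:
'3': 0..9 range, 52 + ord('3') − ord('0') = 55
'N': A..Z range, ord('N') − ord('A') = 13
'H': A..Z range, ord('H') − ord('A') = 7
'z': a..z range, 26 + ord('z') − ord('a') = 51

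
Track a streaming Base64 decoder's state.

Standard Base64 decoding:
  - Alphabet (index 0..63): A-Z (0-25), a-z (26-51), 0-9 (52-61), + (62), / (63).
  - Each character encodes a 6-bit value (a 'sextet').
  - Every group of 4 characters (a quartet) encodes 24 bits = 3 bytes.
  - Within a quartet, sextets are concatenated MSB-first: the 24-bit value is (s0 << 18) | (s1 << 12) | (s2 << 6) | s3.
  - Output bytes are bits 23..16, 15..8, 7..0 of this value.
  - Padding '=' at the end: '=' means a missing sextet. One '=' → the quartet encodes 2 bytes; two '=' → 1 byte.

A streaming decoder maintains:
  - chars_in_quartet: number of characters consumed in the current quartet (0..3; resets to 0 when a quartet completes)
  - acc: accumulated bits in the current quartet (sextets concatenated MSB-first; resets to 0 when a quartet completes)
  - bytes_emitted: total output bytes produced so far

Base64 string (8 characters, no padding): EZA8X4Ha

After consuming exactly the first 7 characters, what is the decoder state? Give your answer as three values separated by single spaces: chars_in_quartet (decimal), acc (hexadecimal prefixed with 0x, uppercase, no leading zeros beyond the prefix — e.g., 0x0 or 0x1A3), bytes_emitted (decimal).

After char 0 ('E'=4): chars_in_quartet=1 acc=0x4 bytes_emitted=0
After char 1 ('Z'=25): chars_in_quartet=2 acc=0x119 bytes_emitted=0
After char 2 ('A'=0): chars_in_quartet=3 acc=0x4640 bytes_emitted=0
After char 3 ('8'=60): chars_in_quartet=4 acc=0x11903C -> emit 11 90 3C, reset; bytes_emitted=3
After char 4 ('X'=23): chars_in_quartet=1 acc=0x17 bytes_emitted=3
After char 5 ('4'=56): chars_in_quartet=2 acc=0x5F8 bytes_emitted=3
After char 6 ('H'=7): chars_in_quartet=3 acc=0x17E07 bytes_emitted=3

Answer: 3 0x17E07 3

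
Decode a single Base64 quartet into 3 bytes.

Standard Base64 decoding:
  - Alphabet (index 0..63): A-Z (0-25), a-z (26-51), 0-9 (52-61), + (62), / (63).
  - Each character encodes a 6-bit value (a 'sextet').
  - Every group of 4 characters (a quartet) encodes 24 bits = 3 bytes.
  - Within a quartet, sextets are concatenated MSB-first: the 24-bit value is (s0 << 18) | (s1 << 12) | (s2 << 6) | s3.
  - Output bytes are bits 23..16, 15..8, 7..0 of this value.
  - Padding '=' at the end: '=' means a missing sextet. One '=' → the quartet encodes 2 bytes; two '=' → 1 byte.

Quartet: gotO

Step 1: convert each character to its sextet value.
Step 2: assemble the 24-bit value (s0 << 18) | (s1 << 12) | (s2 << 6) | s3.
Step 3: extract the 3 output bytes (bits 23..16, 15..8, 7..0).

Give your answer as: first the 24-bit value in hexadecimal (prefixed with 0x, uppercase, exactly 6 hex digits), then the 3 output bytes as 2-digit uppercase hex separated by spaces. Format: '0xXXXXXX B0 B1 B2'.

Sextets: g=32, o=40, t=45, O=14
24-bit: (32<<18) | (40<<12) | (45<<6) | 14
      = 0x800000 | 0x028000 | 0x000B40 | 0x00000E
      = 0x828B4E
Bytes: (v>>16)&0xFF=82, (v>>8)&0xFF=8B, v&0xFF=4E

Answer: 0x828B4E 82 8B 4E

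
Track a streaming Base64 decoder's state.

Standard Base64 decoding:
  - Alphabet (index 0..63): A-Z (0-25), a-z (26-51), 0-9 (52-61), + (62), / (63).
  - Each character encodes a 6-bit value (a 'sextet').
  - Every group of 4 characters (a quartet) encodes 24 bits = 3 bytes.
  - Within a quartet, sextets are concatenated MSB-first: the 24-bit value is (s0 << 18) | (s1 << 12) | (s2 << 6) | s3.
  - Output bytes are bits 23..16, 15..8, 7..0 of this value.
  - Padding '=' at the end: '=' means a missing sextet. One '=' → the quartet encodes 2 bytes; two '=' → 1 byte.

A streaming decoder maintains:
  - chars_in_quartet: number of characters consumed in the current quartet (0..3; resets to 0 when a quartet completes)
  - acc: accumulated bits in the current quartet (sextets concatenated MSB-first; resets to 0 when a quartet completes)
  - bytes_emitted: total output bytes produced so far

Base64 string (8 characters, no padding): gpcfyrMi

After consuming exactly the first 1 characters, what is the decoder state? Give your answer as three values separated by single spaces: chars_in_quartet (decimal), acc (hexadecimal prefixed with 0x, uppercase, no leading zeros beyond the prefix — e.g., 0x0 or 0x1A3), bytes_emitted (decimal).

Answer: 1 0x20 0

Derivation:
After char 0 ('g'=32): chars_in_quartet=1 acc=0x20 bytes_emitted=0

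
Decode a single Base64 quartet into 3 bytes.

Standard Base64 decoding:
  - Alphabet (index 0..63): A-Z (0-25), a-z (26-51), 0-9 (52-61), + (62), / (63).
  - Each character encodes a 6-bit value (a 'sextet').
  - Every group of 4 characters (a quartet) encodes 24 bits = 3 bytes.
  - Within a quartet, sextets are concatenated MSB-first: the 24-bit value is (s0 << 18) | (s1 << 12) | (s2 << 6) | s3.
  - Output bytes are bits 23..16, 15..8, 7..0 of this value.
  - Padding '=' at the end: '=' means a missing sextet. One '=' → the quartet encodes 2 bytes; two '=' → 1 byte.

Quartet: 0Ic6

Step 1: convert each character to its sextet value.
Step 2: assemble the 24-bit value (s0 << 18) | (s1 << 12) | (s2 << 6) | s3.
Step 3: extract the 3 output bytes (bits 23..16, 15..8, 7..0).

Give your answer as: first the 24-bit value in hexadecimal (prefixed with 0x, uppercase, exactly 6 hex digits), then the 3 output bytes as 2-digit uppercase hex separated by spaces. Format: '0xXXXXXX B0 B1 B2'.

Answer: 0xD0873A D0 87 3A

Derivation:
Sextets: 0=52, I=8, c=28, 6=58
24-bit: (52<<18) | (8<<12) | (28<<6) | 58
      = 0xD00000 | 0x008000 | 0x000700 | 0x00003A
      = 0xD0873A
Bytes: (v>>16)&0xFF=D0, (v>>8)&0xFF=87, v&0xFF=3A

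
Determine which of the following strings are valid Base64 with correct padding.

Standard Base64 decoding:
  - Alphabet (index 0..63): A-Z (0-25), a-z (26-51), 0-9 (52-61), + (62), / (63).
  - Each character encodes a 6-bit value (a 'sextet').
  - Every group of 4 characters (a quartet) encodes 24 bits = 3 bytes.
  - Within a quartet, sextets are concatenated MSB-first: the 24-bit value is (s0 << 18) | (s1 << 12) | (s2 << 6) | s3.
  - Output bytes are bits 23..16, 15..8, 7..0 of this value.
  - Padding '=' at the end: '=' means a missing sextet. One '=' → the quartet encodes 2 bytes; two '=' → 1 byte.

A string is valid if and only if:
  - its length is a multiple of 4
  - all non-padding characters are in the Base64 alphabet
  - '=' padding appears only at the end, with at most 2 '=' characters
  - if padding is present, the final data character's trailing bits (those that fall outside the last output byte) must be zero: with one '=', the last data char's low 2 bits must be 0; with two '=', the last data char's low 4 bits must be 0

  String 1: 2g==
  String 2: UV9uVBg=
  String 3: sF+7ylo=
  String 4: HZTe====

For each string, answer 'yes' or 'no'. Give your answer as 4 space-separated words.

String 1: '2g==' → valid
String 2: 'UV9uVBg=' → valid
String 3: 'sF+7ylo=' → valid
String 4: 'HZTe====' → invalid (4 pad chars (max 2))

Answer: yes yes yes no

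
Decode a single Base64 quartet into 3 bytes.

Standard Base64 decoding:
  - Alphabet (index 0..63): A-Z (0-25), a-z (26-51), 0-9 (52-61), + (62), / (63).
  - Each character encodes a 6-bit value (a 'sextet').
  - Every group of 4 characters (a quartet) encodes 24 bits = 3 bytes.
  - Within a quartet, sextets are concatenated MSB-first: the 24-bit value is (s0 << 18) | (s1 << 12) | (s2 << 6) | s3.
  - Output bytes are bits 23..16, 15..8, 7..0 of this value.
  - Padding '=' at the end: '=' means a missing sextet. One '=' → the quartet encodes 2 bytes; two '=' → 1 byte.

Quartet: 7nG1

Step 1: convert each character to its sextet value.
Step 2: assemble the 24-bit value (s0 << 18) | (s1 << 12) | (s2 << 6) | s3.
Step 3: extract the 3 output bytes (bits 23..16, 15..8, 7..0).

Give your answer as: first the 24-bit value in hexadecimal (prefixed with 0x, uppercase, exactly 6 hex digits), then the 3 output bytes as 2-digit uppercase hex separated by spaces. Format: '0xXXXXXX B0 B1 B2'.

Sextets: 7=59, n=39, G=6, 1=53
24-bit: (59<<18) | (39<<12) | (6<<6) | 53
      = 0xEC0000 | 0x027000 | 0x000180 | 0x000035
      = 0xEE71B5
Bytes: (v>>16)&0xFF=EE, (v>>8)&0xFF=71, v&0xFF=B5

Answer: 0xEE71B5 EE 71 B5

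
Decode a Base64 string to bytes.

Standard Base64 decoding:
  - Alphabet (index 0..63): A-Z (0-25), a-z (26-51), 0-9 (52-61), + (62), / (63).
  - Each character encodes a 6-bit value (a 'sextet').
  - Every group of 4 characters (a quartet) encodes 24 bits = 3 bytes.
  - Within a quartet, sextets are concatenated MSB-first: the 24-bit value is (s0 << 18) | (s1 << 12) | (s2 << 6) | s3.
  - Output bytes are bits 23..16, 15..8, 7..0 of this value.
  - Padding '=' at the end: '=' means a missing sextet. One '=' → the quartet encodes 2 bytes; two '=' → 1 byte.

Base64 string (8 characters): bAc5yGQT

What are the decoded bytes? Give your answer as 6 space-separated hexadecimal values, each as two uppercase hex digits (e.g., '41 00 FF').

Answer: 6C 07 39 C8 64 13

Derivation:
After char 0 ('b'=27): chars_in_quartet=1 acc=0x1B bytes_emitted=0
After char 1 ('A'=0): chars_in_quartet=2 acc=0x6C0 bytes_emitted=0
After char 2 ('c'=28): chars_in_quartet=3 acc=0x1B01C bytes_emitted=0
After char 3 ('5'=57): chars_in_quartet=4 acc=0x6C0739 -> emit 6C 07 39, reset; bytes_emitted=3
After char 4 ('y'=50): chars_in_quartet=1 acc=0x32 bytes_emitted=3
After char 5 ('G'=6): chars_in_quartet=2 acc=0xC86 bytes_emitted=3
After char 6 ('Q'=16): chars_in_quartet=3 acc=0x32190 bytes_emitted=3
After char 7 ('T'=19): chars_in_quartet=4 acc=0xC86413 -> emit C8 64 13, reset; bytes_emitted=6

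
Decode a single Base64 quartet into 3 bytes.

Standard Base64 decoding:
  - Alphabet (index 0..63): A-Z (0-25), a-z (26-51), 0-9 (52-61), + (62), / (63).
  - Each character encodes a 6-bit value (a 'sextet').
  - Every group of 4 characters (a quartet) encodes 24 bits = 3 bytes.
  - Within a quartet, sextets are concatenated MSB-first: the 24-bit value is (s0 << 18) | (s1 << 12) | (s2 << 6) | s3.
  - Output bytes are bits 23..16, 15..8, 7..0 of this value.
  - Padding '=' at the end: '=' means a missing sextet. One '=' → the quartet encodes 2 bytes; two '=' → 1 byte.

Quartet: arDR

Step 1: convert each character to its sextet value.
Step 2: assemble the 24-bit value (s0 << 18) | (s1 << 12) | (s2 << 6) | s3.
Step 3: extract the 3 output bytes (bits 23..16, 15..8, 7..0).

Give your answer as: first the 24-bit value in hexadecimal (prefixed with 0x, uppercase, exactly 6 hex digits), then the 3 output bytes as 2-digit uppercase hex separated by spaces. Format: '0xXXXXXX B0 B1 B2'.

Answer: 0x6AB0D1 6A B0 D1

Derivation:
Sextets: a=26, r=43, D=3, R=17
24-bit: (26<<18) | (43<<12) | (3<<6) | 17
      = 0x680000 | 0x02B000 | 0x0000C0 | 0x000011
      = 0x6AB0D1
Bytes: (v>>16)&0xFF=6A, (v>>8)&0xFF=B0, v&0xFF=D1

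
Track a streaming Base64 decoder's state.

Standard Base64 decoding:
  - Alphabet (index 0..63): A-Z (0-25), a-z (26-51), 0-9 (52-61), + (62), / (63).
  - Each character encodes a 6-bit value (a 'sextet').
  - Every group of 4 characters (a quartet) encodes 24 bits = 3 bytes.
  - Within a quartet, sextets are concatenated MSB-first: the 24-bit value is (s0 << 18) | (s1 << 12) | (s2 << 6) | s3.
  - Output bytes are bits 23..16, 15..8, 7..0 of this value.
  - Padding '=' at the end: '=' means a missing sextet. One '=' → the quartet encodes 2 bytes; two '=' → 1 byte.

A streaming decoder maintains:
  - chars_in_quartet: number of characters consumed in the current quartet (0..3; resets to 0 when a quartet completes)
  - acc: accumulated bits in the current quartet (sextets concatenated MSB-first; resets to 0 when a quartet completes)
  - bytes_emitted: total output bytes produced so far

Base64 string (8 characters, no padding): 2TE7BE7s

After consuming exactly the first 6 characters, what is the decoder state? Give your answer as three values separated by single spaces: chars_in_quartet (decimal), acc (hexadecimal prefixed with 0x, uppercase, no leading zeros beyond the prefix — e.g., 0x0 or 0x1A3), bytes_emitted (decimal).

Answer: 2 0x44 3

Derivation:
After char 0 ('2'=54): chars_in_quartet=1 acc=0x36 bytes_emitted=0
After char 1 ('T'=19): chars_in_quartet=2 acc=0xD93 bytes_emitted=0
After char 2 ('E'=4): chars_in_quartet=3 acc=0x364C4 bytes_emitted=0
After char 3 ('7'=59): chars_in_quartet=4 acc=0xD9313B -> emit D9 31 3B, reset; bytes_emitted=3
After char 4 ('B'=1): chars_in_quartet=1 acc=0x1 bytes_emitted=3
After char 5 ('E'=4): chars_in_quartet=2 acc=0x44 bytes_emitted=3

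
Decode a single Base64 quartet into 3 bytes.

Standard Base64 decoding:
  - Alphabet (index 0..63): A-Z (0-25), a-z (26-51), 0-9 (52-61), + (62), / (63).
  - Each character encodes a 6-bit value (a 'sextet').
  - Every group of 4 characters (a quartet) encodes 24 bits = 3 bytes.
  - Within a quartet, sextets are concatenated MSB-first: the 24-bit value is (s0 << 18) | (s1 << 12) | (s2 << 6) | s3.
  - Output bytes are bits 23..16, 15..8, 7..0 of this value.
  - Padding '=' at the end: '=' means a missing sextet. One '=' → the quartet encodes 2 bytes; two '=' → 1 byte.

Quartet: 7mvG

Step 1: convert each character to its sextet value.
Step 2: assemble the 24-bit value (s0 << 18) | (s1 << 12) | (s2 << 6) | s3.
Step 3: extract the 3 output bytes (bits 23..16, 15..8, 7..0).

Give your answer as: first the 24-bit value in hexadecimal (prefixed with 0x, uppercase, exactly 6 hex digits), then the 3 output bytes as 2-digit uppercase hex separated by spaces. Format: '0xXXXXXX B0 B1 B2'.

Answer: 0xEE6BC6 EE 6B C6

Derivation:
Sextets: 7=59, m=38, v=47, G=6
24-bit: (59<<18) | (38<<12) | (47<<6) | 6
      = 0xEC0000 | 0x026000 | 0x000BC0 | 0x000006
      = 0xEE6BC6
Bytes: (v>>16)&0xFF=EE, (v>>8)&0xFF=6B, v&0xFF=C6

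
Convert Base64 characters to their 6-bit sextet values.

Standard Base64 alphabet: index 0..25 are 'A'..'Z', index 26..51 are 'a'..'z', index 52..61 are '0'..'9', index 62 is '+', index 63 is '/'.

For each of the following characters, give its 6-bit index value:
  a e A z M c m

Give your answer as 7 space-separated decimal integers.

Answer: 26 30 0 51 12 28 38

Derivation:
'a': a..z range, 26 + ord('a') − ord('a') = 26
'e': a..z range, 26 + ord('e') − ord('a') = 30
'A': A..Z range, ord('A') − ord('A') = 0
'z': a..z range, 26 + ord('z') − ord('a') = 51
'M': A..Z range, ord('M') − ord('A') = 12
'c': a..z range, 26 + ord('c') − ord('a') = 28
'm': a..z range, 26 + ord('m') − ord('a') = 38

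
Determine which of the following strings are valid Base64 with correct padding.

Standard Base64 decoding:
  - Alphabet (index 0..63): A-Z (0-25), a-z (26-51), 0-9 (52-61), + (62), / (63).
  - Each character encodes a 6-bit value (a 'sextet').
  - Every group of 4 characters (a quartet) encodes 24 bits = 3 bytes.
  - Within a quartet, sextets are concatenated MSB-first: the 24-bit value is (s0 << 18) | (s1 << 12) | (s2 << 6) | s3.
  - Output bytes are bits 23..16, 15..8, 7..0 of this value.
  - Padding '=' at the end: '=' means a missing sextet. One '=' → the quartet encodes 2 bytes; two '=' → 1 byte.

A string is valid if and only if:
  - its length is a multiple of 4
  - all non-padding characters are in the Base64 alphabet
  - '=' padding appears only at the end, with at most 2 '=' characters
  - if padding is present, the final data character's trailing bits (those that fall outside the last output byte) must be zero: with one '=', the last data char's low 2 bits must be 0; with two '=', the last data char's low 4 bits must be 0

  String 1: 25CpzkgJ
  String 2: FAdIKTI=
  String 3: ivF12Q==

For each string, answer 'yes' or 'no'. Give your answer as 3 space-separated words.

String 1: '25CpzkgJ' → valid
String 2: 'FAdIKTI=' → valid
String 3: 'ivF12Q==' → valid

Answer: yes yes yes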